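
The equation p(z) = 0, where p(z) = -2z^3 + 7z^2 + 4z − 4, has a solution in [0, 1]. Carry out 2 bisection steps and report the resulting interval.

[0.5, 0.75]

z = 0.5 gives p = -0.5, negative; keep [0.5, 1]
z = 0.75 gives p = 2.09375, positive; keep [0.5, 0.75]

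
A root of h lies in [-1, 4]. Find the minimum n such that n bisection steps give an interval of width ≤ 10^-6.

Width after n steps is 5/2^n. Need 2^n ≥ 5/10^-6 = 5000000.
2^22 = 4194304 < 5000000 ≤ 2^23 = 8388608, so n = 23.

23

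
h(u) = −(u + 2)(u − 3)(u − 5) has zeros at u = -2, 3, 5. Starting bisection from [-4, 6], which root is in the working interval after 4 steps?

h(1) = -24 < 0, so the root lies in [-4, 1]
h(-1.5) = -14.625 < 0, so the root lies in [-4, -1.5]
h(-2.75) = 33.421875 > 0, so the root lies in [-2.75, -1.5]
h(-2.125) = 4.5645 > 0, so the root lies in [-2.125, -1.5]

-2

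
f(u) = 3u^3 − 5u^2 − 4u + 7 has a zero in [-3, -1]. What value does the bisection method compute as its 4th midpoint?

u = -2 gives f = -29, negative; keep [-2, -1]
u = -1.5 gives f = -8.375, negative; keep [-1.5, -1]
u = -1.25 gives f = -1.671875, negative; keep [-1.25, -1]
u = -1.125 gives f = 0.9004, positive; keep [-1.25, -1.125]

-1.125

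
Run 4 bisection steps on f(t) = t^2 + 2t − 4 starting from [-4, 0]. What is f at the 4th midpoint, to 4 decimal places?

0.0625

midpoint -2: f = -4 < 0 → [-4, -2]
midpoint -3: f = -1 < 0 → [-4, -3]
midpoint -3.5: f = 1.25 > 0 → [-3.5, -3]
midpoint -3.25: f = 0.0625 > 0 → [-3.25, -3]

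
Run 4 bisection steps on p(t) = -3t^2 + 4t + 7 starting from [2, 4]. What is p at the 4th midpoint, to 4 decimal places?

t = 3 gives p = -8, negative; keep [2, 3]
t = 2.5 gives p = -1.75, negative; keep [2, 2.5]
t = 2.25 gives p = 0.8125, positive; keep [2.25, 2.5]
t = 2.375 gives p = -0.4219, negative; keep [2.25, 2.375]

-0.4219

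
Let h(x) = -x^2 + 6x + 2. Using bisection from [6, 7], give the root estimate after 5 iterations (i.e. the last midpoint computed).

6.34375

m = 6.5, h(m) = -1.25 (−); new bracket [6, 6.5]
m = 6.25, h(m) = 0.4375 (+); new bracket [6.25, 6.5]
m = 6.375, h(m) = -0.390625 (−); new bracket [6.25, 6.375]
m = 6.3125, h(m) = 0.0273 (+); new bracket [6.3125, 6.375]
m = 6.34375, h(m) = -0.1807 (−); new bracket [6.3125, 6.34375]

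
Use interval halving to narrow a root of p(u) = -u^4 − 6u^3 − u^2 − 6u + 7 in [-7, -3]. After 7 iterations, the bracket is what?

p(-5) = 137 > 0, so the root lies in [-7, -5]
p(-6) = 7 > 0, so the root lies in [-7, -6]
p(-6.5) = -133.5625 < 0, so the root lies in [-6.5, -6]
p(-6.25) = -55.5977 < 0, so the root lies in [-6.25, -6]
p(-6.125) = -22.4885 < 0, so the root lies in [-6.125, -6]
p(-6.0625) = -7.3052 < 0, so the root lies in [-6.0625, -6]
p(-6.03125) = -0.0445 < 0, so the root lies in [-6.03125, -6]

[-6.03125, -6]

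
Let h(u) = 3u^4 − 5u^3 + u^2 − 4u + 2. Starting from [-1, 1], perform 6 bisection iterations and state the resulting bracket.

[0.4375, 0.46875]

h(0) = 2 > 0, so the root lies in [0, 1]
h(0.5) = -0.1875 < 0, so the root lies in [0, 0.5]
h(0.25) = 0.996094 > 0, so the root lies in [0.25, 0.5]
h(0.375) = 0.4363 > 0, so the root lies in [0.375, 0.5]
h(0.4375) = 0.1326 > 0, so the root lies in [0.4375, 0.5]
h(0.46875) = -0.0254 < 0, so the root lies in [0.4375, 0.46875]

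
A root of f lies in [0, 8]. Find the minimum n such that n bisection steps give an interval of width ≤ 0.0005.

14

Width after n steps is 8/2^n. Need 2^n ≥ 8/0.0005 = 16000.
2^13 = 8192 < 16000 ≤ 2^14 = 16384, so n = 14.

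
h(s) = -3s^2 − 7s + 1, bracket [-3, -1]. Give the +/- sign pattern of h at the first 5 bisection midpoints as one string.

+-+++

m = -2, h(m) = 3 (+); new bracket [-3, -2]
m = -2.5, h(m) = -0.25 (−); new bracket [-2.5, -2]
m = -2.25, h(m) = 1.5625 (+); new bracket [-2.5, -2.25]
m = -2.375, h(m) = 0.7031 (+); new bracket [-2.5, -2.375]
m = -2.4375, h(m) = 0.2383 (+); new bracket [-2.5, -2.4375]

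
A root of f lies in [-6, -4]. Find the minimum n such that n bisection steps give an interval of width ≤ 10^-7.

25

Width after n steps is 2/2^n. Need 2^n ≥ 2/10^-7 = 20000000.
2^24 = 16777216 < 20000000 ≤ 2^25 = 33554432, so n = 25.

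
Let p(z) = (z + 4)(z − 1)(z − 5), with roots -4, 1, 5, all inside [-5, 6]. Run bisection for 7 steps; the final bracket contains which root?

p(0.5) = 10.125 > 0, so the root lies in [-5, 0.5]
p(-2.25) = 41.234375 > 0, so the root lies in [-5, -2.25]
p(-3.625) = 14.958984 > 0, so the root lies in [-5, -3.625]
p(-4.3125) = -15.4602 < 0, so the root lies in [-4.3125, -3.625]
p(-3.96875) = 1.3926 > 0, so the root lies in [-4.3125, -3.96875]
p(-4.140625) = -6.6078 < 0, so the root lies in [-4.140625, -3.96875]
p(-4.0546875) = -2.503 < 0, so the root lies in [-4.0546875, -3.96875]

-4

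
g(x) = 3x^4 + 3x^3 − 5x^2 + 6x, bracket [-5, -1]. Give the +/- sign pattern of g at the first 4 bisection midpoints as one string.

midpoint -3: g = 99 > 0 → [-3, -1]
midpoint -2: g = -8 < 0 → [-3, -2]
midpoint -2.5: g = 24.0625 > 0 → [-2.5, -2]
midpoint -2.25: g = 3.9023 > 0 → [-2.25, -2]

+-++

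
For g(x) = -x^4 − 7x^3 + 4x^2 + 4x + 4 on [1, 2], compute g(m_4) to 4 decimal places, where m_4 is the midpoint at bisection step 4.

0.6802

m = 1.5, g(m) = -9.6875 (−); new bracket [1, 1.5]
m = 1.25, g(m) = -0.863281 (−); new bracket [1, 1.25]
m = 1.125, g(m) = 1.993896 (+); new bracket [1.125, 1.25]
m = 1.1875, g(m) = 0.6802 (+); new bracket [1.1875, 1.25]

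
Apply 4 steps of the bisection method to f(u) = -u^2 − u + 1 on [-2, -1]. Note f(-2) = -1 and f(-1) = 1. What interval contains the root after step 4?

f(-1.5) = 0.25 > 0, so the root lies in [-2, -1.5]
f(-1.75) = -0.3125 < 0, so the root lies in [-1.75, -1.5]
f(-1.625) = -0.015625 < 0, so the root lies in [-1.625, -1.5]
f(-1.5625) = 0.1211 > 0, so the root lies in [-1.625, -1.5625]

[-1.625, -1.5625]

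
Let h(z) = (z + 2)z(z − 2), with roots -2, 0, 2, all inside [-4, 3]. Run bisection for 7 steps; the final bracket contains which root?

-2

z = -0.5 gives h = 1.875, positive; keep [-4, -0.5]
z = -2.25 gives h = -2.390625, negative; keep [-2.25, -0.5]
z = -1.375 gives h = 2.900391, positive; keep [-2.25, -1.375]
z = -1.8125 gives h = 1.2957, positive; keep [-2.25, -1.8125]
z = -2.03125 gives h = -0.2559, negative; keep [-2.03125, -1.8125]
z = -1.921875 gives h = 0.5889, positive; keep [-2.03125, -1.921875]
z = -1.9765625 gives h = 0.1842, positive; keep [-2.03125, -1.9765625]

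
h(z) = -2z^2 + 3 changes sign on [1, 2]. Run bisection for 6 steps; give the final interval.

[1.21875, 1.234375]

midpoint 1.5: h = -1.5 < 0 → [1, 1.5]
midpoint 1.25: h = -0.125 < 0 → [1, 1.25]
midpoint 1.125: h = 0.46875 > 0 → [1.125, 1.25]
midpoint 1.1875: h = 0.1797 > 0 → [1.1875, 1.25]
midpoint 1.21875: h = 0.0293 > 0 → [1.21875, 1.25]
midpoint 1.234375: h = -0.0474 < 0 → [1.21875, 1.234375]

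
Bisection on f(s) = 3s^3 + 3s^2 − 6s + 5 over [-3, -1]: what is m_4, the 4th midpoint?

-2.125

midpoint -2: f = 5 > 0 → [-3, -2]
midpoint -2.5: f = -8.125 < 0 → [-2.5, -2]
midpoint -2.25: f = -0.484375 < 0 → [-2.25, -2]
midpoint -2.125: f = 2.5098 > 0 → [-2.25, -2.125]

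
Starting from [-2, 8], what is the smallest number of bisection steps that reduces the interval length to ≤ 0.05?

Width after n steps is 10/2^n. Need 2^n ≥ 10/0.05 = 200.
2^7 = 128 < 200 ≤ 2^8 = 256, so n = 8.

8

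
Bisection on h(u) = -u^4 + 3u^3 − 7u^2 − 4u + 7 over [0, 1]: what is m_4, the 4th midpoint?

0.8125

h(0.5) = 3.5625 > 0, so the root lies in [0.5, 1]
h(0.75) = 1.011719 > 0, so the root lies in [0.75, 1]
h(0.875) = -0.435791 < 0, so the root lies in [0.75, 0.875]
h(0.8125) = 0.3022 > 0, so the root lies in [0.8125, 0.875]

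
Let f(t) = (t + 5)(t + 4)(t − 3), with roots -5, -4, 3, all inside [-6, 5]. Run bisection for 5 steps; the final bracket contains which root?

3

t = -0.5 gives f = -55.125, negative; keep [-0.5, 5]
t = 2.25 gives f = -33.984375, negative; keep [2.25, 5]
t = 3.625 gives f = 41.103516, positive; keep [2.25, 3.625]
t = 2.9375 gives f = -3.4417, negative; keep [2.9375, 3.625]
t = 3.28125 gives f = 16.9588, positive; keep [2.9375, 3.28125]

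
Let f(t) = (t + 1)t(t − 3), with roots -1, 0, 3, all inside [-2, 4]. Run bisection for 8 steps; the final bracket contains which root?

3

t = 1 gives f = -4, negative; keep [1, 4]
t = 2.5 gives f = -4.375, negative; keep [2.5, 4]
t = 3.25 gives f = 3.453125, positive; keep [2.5, 3.25]
t = 2.875 gives f = -1.3926, negative; keep [2.875, 3.25]
t = 3.0625 gives f = 0.7776, positive; keep [2.875, 3.0625]
t = 2.96875 gives f = -0.3682, negative; keep [2.96875, 3.0625]
t = 3.015625 gives f = 0.1892, positive; keep [2.96875, 3.015625]
t = 2.9921875 gives f = -0.0933, negative; keep [2.9921875, 3.015625]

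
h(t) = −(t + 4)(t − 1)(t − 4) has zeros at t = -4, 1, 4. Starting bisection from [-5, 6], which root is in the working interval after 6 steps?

midpoint 0.5: h = -7.875 < 0 → [-5, 0.5]
midpoint -2.25: h = -35.546875 < 0 → [-5, -2.25]
midpoint -3.625: h = -13.224609 < 0 → [-5, -3.625]
midpoint -4.3125: h = 13.8 > 0 → [-4.3125, -3.625]
midpoint -3.96875: h = -1.2373 < 0 → [-4.3125, -3.96875]
midpoint -4.140625: h = 5.8849 > 0 → [-4.140625, -3.96875]

-4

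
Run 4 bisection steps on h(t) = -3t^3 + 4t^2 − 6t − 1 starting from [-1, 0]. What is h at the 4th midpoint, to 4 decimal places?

0.2854

midpoint -0.5: h = 3.375 > 0 → [-0.5, 0]
midpoint -0.25: h = 0.796875 > 0 → [-0.25, 0]
midpoint -0.125: h = -0.181641 < 0 → [-0.25, -0.125]
midpoint -0.1875: h = 0.2854 > 0 → [-0.1875, -0.125]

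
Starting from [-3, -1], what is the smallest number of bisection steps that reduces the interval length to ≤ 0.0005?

12

Width after n steps is 2/2^n. Need 2^n ≥ 2/0.0005 = 4000.
2^11 = 2048 < 4000 ≤ 2^12 = 4096, so n = 12.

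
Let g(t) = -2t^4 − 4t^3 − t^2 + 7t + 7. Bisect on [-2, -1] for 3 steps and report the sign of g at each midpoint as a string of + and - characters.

--+

m = -1.5, g(m) = -2.375 (−); new bracket [-1.5, -1]
m = -1.25, g(m) = -0.382812 (−); new bracket [-1.25, -1]
m = -1.125, g(m) = 0.351074 (+); new bracket [-1.25, -1.125]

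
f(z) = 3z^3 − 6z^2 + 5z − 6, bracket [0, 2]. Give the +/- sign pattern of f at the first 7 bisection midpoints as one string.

z = 1 gives f = -4, negative; keep [1, 2]
z = 1.5 gives f = -1.875, negative; keep [1.5, 2]
z = 1.75 gives f = 0.453125, positive; keep [1.5, 1.75]
z = 1.625 gives f = -0.8457, negative; keep [1.625, 1.75]
z = 1.6875 gives f = -0.2322, negative; keep [1.6875, 1.75]
z = 1.71875 gives f = 0.1012, positive; keep [1.6875, 1.71875]
z = 1.703125 gives f = -0.0678, negative; keep [1.703125, 1.71875]

--+--+-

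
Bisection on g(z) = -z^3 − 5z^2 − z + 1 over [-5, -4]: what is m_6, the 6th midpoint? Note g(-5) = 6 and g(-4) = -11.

-4.734375

g(-4.5) = -4.625 < 0, so the root lies in [-5, -4.5]
g(-4.75) = 0.109375 > 0, so the root lies in [-4.75, -4.5]
g(-4.625) = -2.396484 < 0, so the root lies in [-4.75, -4.625]
g(-4.6875) = -1.179 < 0, so the root lies in [-4.75, -4.6875]
g(-4.71875) = -0.5437 < 0, so the root lies in [-4.75, -4.71875]
g(-4.734375) = -0.2194 < 0, so the root lies in [-4.75, -4.734375]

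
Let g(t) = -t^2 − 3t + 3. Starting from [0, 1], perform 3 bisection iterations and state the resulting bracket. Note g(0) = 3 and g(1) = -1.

[0.75, 0.875]

midpoint 0.5: g = 1.25 > 0 → [0.5, 1]
midpoint 0.75: g = 0.1875 > 0 → [0.75, 1]
midpoint 0.875: g = -0.390625 < 0 → [0.75, 0.875]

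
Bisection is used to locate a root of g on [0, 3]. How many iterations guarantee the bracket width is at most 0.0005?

13

Width after n steps is 3/2^n. Need 2^n ≥ 3/0.0005 = 6000.
2^12 = 4096 < 6000 ≤ 2^13 = 8192, so n = 13.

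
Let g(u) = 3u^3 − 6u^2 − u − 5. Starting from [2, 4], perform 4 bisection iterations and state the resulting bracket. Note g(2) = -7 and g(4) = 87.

[2.375, 2.5]

g(3) = 19 > 0, so the root lies in [2, 3]
g(2.5) = 1.875 > 0, so the root lies in [2, 2.5]
g(2.25) = -3.453125 < 0, so the root lies in [2.25, 2.5]
g(2.375) = -1.0293 < 0, so the root lies in [2.375, 2.5]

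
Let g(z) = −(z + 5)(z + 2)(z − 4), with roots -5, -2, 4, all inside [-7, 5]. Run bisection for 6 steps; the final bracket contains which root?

g(-1) = 20 > 0, so the root lies in [-1, 5]
g(2) = 56 > 0, so the root lies in [2, 5]
g(3.5) = 23.375 > 0, so the root lies in [3.5, 5]
g(4.25) = -14.4531 < 0, so the root lies in [3.5, 4.25]
g(3.875) = 6.5176 > 0, so the root lies in [3.875, 4.25]
g(4.0625) = -3.4338 < 0, so the root lies in [3.875, 4.0625]

4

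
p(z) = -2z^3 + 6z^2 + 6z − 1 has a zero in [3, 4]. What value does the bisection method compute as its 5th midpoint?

3.78125

midpoint 3.5: p = 7.75 > 0 → [3.5, 4]
midpoint 3.75: p = 0.40625 > 0 → [3.75, 4]
midpoint 3.875: p = -4.027344 < 0 → [3.75, 3.875]
midpoint 3.8125: p = -1.7446 < 0 → [3.75, 3.8125]
midpoint 3.78125: p = -0.6529 < 0 → [3.75, 3.78125]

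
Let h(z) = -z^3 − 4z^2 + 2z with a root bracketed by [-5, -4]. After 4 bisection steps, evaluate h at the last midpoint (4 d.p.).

-0.2600

midpoint -4.5: h = 1.125 > 0 → [-4.5, -4]
midpoint -4.25: h = -3.984375 < 0 → [-4.5, -4.25]
midpoint -4.375: h = -1.572266 < 0 → [-4.5, -4.375]
midpoint -4.4375: h = -0.26 < 0 → [-4.5, -4.4375]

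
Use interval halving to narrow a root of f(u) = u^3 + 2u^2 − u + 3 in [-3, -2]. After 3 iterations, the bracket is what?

m = -2.5, f(m) = 2.375 (+); new bracket [-3, -2.5]
m = -2.75, f(m) = 0.078125 (+); new bracket [-3, -2.75]
m = -2.875, f(m) = -1.357422 (−); new bracket [-2.875, -2.75]

[-2.875, -2.75]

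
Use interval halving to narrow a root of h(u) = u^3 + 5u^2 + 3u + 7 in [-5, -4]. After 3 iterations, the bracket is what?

[-4.75, -4.625]

m = -4.5, h(m) = 3.625 (+); new bracket [-5, -4.5]
m = -4.75, h(m) = -1.609375 (−); new bracket [-4.75, -4.5]
m = -4.625, h(m) = 1.146484 (+); new bracket [-4.75, -4.625]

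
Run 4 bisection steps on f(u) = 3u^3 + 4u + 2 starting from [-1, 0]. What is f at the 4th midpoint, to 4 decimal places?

-0.0012

f(-0.5) = -0.375 < 0, so the root lies in [-0.5, 0]
f(-0.25) = 0.953125 > 0, so the root lies in [-0.5, -0.25]
f(-0.375) = 0.341797 > 0, so the root lies in [-0.5, -0.375]
f(-0.4375) = -0.0012 < 0, so the root lies in [-0.4375, -0.375]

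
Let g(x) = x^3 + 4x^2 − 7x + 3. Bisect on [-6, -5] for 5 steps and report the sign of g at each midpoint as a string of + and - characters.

-++--

midpoint -5.5: g = -3.875 < 0 → [-5.5, -5]
midpoint -5.25: g = 5.296875 > 0 → [-5.5, -5.25]
midpoint -5.375: g = 0.900391 > 0 → [-5.5, -5.375]
midpoint -5.4375: g = -1.4392 < 0 → [-5.4375, -5.375]
midpoint -5.40625: g = -0.2575 < 0 → [-5.40625, -5.375]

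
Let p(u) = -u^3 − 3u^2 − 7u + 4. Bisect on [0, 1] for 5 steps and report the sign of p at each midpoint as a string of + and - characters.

-+++-

midpoint 0.5: p = -0.375 < 0 → [0, 0.5]
midpoint 0.25: p = 2.046875 > 0 → [0.25, 0.5]
midpoint 0.375: p = 0.900391 > 0 → [0.375, 0.5]
midpoint 0.4375: p = 0.2795 > 0 → [0.4375, 0.5]
midpoint 0.46875: p = -0.0434 < 0 → [0.4375, 0.46875]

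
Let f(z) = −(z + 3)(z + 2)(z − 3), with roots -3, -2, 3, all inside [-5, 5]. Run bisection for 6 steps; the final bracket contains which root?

3

f(0) = 18 > 0, so the root lies in [0, 5]
f(2.5) = 12.375 > 0, so the root lies in [2.5, 5]
f(3.75) = -29.109375 < 0, so the root lies in [2.5, 3.75]
f(3.125) = -3.9238 < 0, so the root lies in [2.5, 3.125]
f(2.8125) = 5.2449 > 0, so the root lies in [2.8125, 3.125]
f(2.96875) = 0.9268 > 0, so the root lies in [2.96875, 3.125]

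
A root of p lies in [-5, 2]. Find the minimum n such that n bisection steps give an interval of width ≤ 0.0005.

14

Width after n steps is 7/2^n. Need 2^n ≥ 7/0.0005 = 14000.
2^13 = 8192 < 14000 ≤ 2^14 = 16384, so n = 14.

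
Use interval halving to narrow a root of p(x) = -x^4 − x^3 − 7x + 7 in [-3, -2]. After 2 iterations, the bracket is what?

[-2.75, -2.5]

p(-2.5) = 1.0625 > 0, so the root lies in [-3, -2.5]
p(-2.75) = -10.144531 < 0, so the root lies in [-2.75, -2.5]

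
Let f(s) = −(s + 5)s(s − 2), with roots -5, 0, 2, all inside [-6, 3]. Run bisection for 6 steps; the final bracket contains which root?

-5

midpoint -1.5: f = -18.375 < 0 → [-6, -1.5]
midpoint -3.75: f = -26.953125 < 0 → [-6, -3.75]
midpoint -4.875: f = -4.189453 < 0 → [-6, -4.875]
midpoint -5.4375: f = 17.6931 > 0 → [-5.4375, -4.875]
midpoint -5.15625: f = 5.7655 > 0 → [-5.15625, -4.875]
midpoint -5.015625: f = 0.5498 > 0 → [-5.015625, -4.875]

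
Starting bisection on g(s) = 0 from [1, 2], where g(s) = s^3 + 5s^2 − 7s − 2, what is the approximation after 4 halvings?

s = 1.5 gives g = 2.125, positive; keep [1, 1.5]
s = 1.25 gives g = -0.984375, negative; keep [1.25, 1.5]
s = 1.375 gives g = 0.427734, positive; keep [1.25, 1.375]
s = 1.3125 gives g = -0.3132, negative; keep [1.3125, 1.375]

1.3125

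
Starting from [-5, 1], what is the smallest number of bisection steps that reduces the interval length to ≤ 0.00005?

Width after n steps is 6/2^n. Need 2^n ≥ 6/0.00005 = 120000.
2^16 = 65536 < 120000 ≤ 2^17 = 131072, so n = 17.

17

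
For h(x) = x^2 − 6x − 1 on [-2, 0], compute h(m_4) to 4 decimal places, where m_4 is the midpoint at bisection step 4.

x = -1 gives h = 6, positive; keep [-1, 0]
x = -0.5 gives h = 2.25, positive; keep [-0.5, 0]
x = -0.25 gives h = 0.5625, positive; keep [-0.25, 0]
x = -0.125 gives h = -0.2344, negative; keep [-0.25, -0.125]

-0.2344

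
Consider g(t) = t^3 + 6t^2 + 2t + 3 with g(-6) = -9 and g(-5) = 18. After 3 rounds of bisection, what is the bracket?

t = -5.5 gives g = 7.125, positive; keep [-6, -5.5]
t = -5.75 gives g = -0.234375, negative; keep [-5.75, -5.5]
t = -5.625 gives g = 3.615234, positive; keep [-5.75, -5.625]

[-5.75, -5.625]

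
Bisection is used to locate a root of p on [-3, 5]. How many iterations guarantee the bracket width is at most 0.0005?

14

Width after n steps is 8/2^n. Need 2^n ≥ 8/0.0005 = 16000.
2^13 = 8192 < 16000 ≤ 2^14 = 16384, so n = 14.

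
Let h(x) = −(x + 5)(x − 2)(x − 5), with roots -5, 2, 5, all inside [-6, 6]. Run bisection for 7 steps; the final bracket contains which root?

-5

m = 0, h(m) = -50 (−); new bracket [-6, 0]
m = -3, h(m) = -80 (−); new bracket [-6, -3]
m = -4.5, h(m) = -30.875 (−); new bracket [-6, -4.5]
m = -5.25, h(m) = 18.5781 (+); new bracket [-5.25, -4.5]
m = -4.875, h(m) = -8.4863 (−); new bracket [-5.25, -4.875]
m = -5.0625, h(m) = 4.4417 (+); new bracket [-5.0625, -4.875]
m = -4.96875, h(m) = -2.1709 (−); new bracket [-5.0625, -4.96875]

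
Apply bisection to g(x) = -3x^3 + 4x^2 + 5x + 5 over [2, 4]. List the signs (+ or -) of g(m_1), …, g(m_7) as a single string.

x = 3 gives g = -25, negative; keep [2, 3]
x = 2.5 gives g = -4.375, negative; keep [2, 2.5]
x = 2.25 gives g = 2.328125, positive; keep [2.25, 2.5]
x = 2.375 gives g = -0.752, negative; keep [2.25, 2.375]
x = 2.3125 gives g = 0.8538, positive; keep [2.3125, 2.375]
x = 2.34375 gives g = 0.0676, positive; keep [2.34375, 2.375]
x = 2.359375 gives g = -0.338, negative; keep [2.34375, 2.359375]

--+-++-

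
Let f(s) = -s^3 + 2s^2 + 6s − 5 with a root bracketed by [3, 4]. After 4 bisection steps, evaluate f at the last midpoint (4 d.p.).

0.4734

m = 3.5, f(m) = -2.375 (−); new bracket [3, 3.5]
m = 3.25, f(m) = 1.296875 (+); new bracket [3.25, 3.5]
m = 3.375, f(m) = -0.412109 (−); new bracket [3.25, 3.375]
m = 3.3125, f(m) = 0.4734 (+); new bracket [3.3125, 3.375]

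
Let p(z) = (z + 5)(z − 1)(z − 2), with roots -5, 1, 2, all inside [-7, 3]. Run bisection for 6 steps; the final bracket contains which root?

-5

m = -2, p(m) = 36 (+); new bracket [-7, -2]
m = -4.5, p(m) = 17.875 (+); new bracket [-7, -4.5]
m = -5.75, p(m) = -39.234375 (−); new bracket [-5.75, -4.5]
m = -5.125, p(m) = -5.4551 (−); new bracket [-5.125, -4.5]
m = -4.8125, p(m) = 7.4246 (+); new bracket [-5.125, -4.8125]
m = -4.96875, p(m) = 1.2998 (+); new bracket [-5.125, -4.96875]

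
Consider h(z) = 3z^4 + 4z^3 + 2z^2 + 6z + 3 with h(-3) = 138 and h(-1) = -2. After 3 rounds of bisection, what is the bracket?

z = -2 gives h = 15, positive; keep [-2, -1]
z = -1.5 gives h = 0.1875, positive; keep [-1.5, -1]
z = -1.25 gives h = -1.863281, negative; keep [-1.5, -1.25]

[-1.5, -1.25]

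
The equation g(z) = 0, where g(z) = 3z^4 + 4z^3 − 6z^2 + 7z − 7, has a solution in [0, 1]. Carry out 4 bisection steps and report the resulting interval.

[0.9375, 1]

g(0.5) = -4.3125 < 0, so the root lies in [0.5, 1]
g(0.75) = -2.488281 < 0, so the root lies in [0.75, 1]
g(0.875) = -1.030518 < 0, so the root lies in [0.875, 1]
g(0.9375) = -0.0976 < 0, so the root lies in [0.9375, 1]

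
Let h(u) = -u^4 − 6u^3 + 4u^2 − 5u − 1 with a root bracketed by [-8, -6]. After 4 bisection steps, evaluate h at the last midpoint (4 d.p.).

25.9529

u = -7 gives h = -113, negative; keep [-7, -6]
u = -6.5 gives h = 63.1875, positive; keep [-7, -6.5]
u = -6.75 gives h = -15.660156, negative; keep [-6.75, -6.5]
u = -6.625 gives h = 25.9529, positive; keep [-6.75, -6.625]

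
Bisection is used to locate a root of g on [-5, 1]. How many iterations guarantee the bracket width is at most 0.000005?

Width after n steps is 6/2^n. Need 2^n ≥ 6/0.000005 = 1200000.
2^20 = 1048576 < 1200000 ≤ 2^21 = 2097152, so n = 21.

21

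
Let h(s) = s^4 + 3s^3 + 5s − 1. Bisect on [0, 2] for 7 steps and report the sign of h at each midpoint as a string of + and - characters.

+++--++

m = 1, h(m) = 8 (+); new bracket [0, 1]
m = 0.5, h(m) = 1.9375 (+); new bracket [0, 0.5]
m = 0.25, h(m) = 0.300781 (+); new bracket [0, 0.25]
m = 0.125, h(m) = -0.3689 (−); new bracket [0.125, 0.25]
m = 0.1875, h(m) = -0.0415 (−); new bracket [0.1875, 0.25]
m = 0.21875, h(m) = 0.1274 (+); new bracket [0.1875, 0.21875]
m = 0.203125, h(m) = 0.0425 (+); new bracket [0.1875, 0.203125]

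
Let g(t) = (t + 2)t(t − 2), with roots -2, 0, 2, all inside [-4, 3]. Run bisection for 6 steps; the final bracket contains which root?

-2

t = -0.5 gives g = 1.875, positive; keep [-4, -0.5]
t = -2.25 gives g = -2.390625, negative; keep [-2.25, -0.5]
t = -1.375 gives g = 2.900391, positive; keep [-2.25, -1.375]
t = -1.8125 gives g = 1.2957, positive; keep [-2.25, -1.8125]
t = -2.03125 gives g = -0.2559, negative; keep [-2.03125, -1.8125]
t = -1.921875 gives g = 0.5889, positive; keep [-2.03125, -1.921875]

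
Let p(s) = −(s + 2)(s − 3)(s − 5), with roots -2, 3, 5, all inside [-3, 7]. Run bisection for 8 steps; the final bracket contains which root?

s = 2 gives p = -12, negative; keep [-3, 2]
s = -0.5 gives p = -28.875, negative; keep [-3, -0.5]
s = -1.75 gives p = -8.015625, negative; keep [-3, -1.75]
s = -2.375 gives p = 14.8652, positive; keep [-2.375, -1.75]
s = -2.0625 gives p = 2.2346, positive; keep [-2.0625, -1.75]
s = -1.90625 gives p = -3.1766, negative; keep [-2.0625, -1.90625]
s = -1.984375 gives p = -0.5439, negative; keep [-2.0625, -1.984375]
s = -2.0234375 gives p = 0.8269, positive; keep [-2.0234375, -1.984375]

-2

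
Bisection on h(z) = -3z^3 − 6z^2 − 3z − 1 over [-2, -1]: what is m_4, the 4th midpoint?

-1.4375

z = -1.5 gives h = 0.125, positive; keep [-1.5, -1]
z = -1.25 gives h = -0.765625, negative; keep [-1.5, -1.25]
z = -1.375 gives h = -0.419922, negative; keep [-1.5, -1.375]
z = -1.4375 gives h = -0.1746, negative; keep [-1.5, -1.4375]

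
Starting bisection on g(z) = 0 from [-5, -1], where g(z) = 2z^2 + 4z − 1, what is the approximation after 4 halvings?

midpoint -3: g = 5 > 0 → [-3, -1]
midpoint -2: g = -1 < 0 → [-3, -2]
midpoint -2.5: g = 1.5 > 0 → [-2.5, -2]
midpoint -2.25: g = 0.125 > 0 → [-2.25, -2]

-2.25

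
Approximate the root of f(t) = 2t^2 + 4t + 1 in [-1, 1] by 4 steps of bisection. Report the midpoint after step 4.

-0.375

midpoint 0: f = 1 > 0 → [-1, 0]
midpoint -0.5: f = -0.5 < 0 → [-0.5, 0]
midpoint -0.25: f = 0.125 > 0 → [-0.5, -0.25]
midpoint -0.375: f = -0.2188 < 0 → [-0.375, -0.25]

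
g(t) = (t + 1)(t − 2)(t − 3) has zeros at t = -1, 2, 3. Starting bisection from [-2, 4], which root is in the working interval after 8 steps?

-1

t = 1 gives g = 4, positive; keep [-2, 1]
t = -0.5 gives g = 4.375, positive; keep [-2, -0.5]
t = -1.25 gives g = -3.453125, negative; keep [-1.25, -0.5]
t = -0.875 gives g = 1.3926, positive; keep [-1.25, -0.875]
t = -1.0625 gives g = -0.7776, negative; keep [-1.0625, -0.875]
t = -0.96875 gives g = 0.3682, positive; keep [-1.0625, -0.96875]
t = -1.015625 gives g = -0.1892, negative; keep [-1.015625, -0.96875]
t = -0.9921875 gives g = 0.0933, positive; keep [-1.015625, -0.9921875]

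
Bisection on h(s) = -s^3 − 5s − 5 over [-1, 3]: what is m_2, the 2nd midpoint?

midpoint 1: h = -11 < 0 → [-1, 1]
midpoint 0: h = -5 < 0 → [-1, 0]

0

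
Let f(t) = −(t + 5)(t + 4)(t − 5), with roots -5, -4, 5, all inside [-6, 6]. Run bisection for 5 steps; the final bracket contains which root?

t = 0 gives f = 100, positive; keep [0, 6]
t = 3 gives f = 112, positive; keep [3, 6]
t = 4.5 gives f = 40.375, positive; keep [4.5, 6]
t = 5.25 gives f = -23.7031, negative; keep [4.5, 5.25]
t = 4.875 gives f = 10.9551, positive; keep [4.875, 5.25]

5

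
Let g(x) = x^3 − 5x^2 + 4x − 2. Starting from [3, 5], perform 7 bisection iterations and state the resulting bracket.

x = 4 gives g = -2, negative; keep [4, 5]
x = 4.5 gives g = 5.875, positive; keep [4, 4.5]
x = 4.25 gives g = 1.453125, positive; keep [4, 4.25]
x = 4.125 gives g = -0.3887, negative; keep [4.125, 4.25]
x = 4.1875 gives g = 0.5027, positive; keep [4.125, 4.1875]
x = 4.15625 gives g = 0.0497, positive; keep [4.125, 4.15625]
x = 4.140625 gives g = -0.1713, negative; keep [4.140625, 4.15625]

[4.140625, 4.15625]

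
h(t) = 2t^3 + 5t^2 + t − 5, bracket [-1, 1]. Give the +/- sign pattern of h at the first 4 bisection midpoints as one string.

h(0) = -5 < 0, so the root lies in [0, 1]
h(0.5) = -3 < 0, so the root lies in [0.5, 1]
h(0.75) = -0.59375 < 0, so the root lies in [0.75, 1]
h(0.875) = 1.043 > 0, so the root lies in [0.75, 0.875]

---+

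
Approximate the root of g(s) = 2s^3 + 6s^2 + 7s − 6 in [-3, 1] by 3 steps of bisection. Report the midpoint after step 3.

0.5

g(-1) = -9 < 0, so the root lies in [-1, 1]
g(0) = -6 < 0, so the root lies in [0, 1]
g(0.5) = -0.75 < 0, so the root lies in [0.5, 1]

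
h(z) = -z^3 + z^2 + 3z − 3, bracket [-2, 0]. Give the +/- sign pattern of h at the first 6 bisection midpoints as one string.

h(-1) = -4 < 0, so the root lies in [-2, -1]
h(-1.5) = -1.875 < 0, so the root lies in [-2, -1.5]
h(-1.75) = 0.171875 > 0, so the root lies in [-1.75, -1.5]
h(-1.625) = -0.9434 < 0, so the root lies in [-1.75, -1.625]
h(-1.6875) = -0.4094 < 0, so the root lies in [-1.75, -1.6875]
h(-1.71875) = -0.1248 < 0, so the root lies in [-1.75, -1.71875]

--+---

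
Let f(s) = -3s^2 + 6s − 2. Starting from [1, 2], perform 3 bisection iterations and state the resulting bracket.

midpoint 1.5: f = 0.25 > 0 → [1.5, 2]
midpoint 1.75: f = -0.6875 < 0 → [1.5, 1.75]
midpoint 1.625: f = -0.171875 < 0 → [1.5, 1.625]

[1.5, 1.625]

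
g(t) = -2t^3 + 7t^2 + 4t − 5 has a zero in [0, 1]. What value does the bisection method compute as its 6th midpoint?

0.640625

t = 0.5 gives g = -1.5, negative; keep [0.5, 1]
t = 0.75 gives g = 1.09375, positive; keep [0.5, 0.75]
t = 0.625 gives g = -0.253906, negative; keep [0.625, 0.75]
t = 0.6875 gives g = 0.4087, positive; keep [0.625, 0.6875]
t = 0.65625 gives g = 0.0744, positive; keep [0.625, 0.65625]
t = 0.640625 gives g = -0.0905, negative; keep [0.640625, 0.65625]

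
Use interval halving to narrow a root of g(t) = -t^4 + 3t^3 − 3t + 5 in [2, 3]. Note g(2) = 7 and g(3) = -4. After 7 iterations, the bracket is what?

[2.84375, 2.8515625]

g(2.5) = 5.3125 > 0, so the root lies in [2.5, 3]
g(2.75) = 1.949219 > 0, so the root lies in [2.75, 3]
g(2.875) = -0.654541 < 0, so the root lies in [2.75, 2.875]
g(2.8125) = 0.7339 > 0, so the root lies in [2.8125, 2.875]
g(2.84375) = 0.0621 > 0, so the root lies in [2.84375, 2.875]
g(2.859375) = -0.2905 < 0, so the root lies in [2.84375, 2.859375]
g(2.8515625) = -0.1128 < 0, so the root lies in [2.84375, 2.8515625]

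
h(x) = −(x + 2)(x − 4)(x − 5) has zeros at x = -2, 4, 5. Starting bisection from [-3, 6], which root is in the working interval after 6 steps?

-2

m = 1.5, h(m) = -30.625 (−); new bracket [-3, 1.5]
m = -0.75, h(m) = -34.140625 (−); new bracket [-3, -0.75]
m = -1.875, h(m) = -5.048828 (−); new bracket [-3, -1.875]
m = -2.4375, h(m) = 20.947 (+); new bracket [-2.4375, -1.875]
m = -2.15625, h(m) = 6.8837 (+); new bracket [-2.15625, -1.875]
m = -2.015625, h(m) = 0.6594 (+); new bracket [-2.015625, -1.875]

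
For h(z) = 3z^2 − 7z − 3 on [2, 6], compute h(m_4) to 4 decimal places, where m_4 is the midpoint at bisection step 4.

0.4375

m = 4, h(m) = 17 (+); new bracket [2, 4]
m = 3, h(m) = 3 (+); new bracket [2, 3]
m = 2.5, h(m) = -1.75 (−); new bracket [2.5, 3]
m = 2.75, h(m) = 0.4375 (+); new bracket [2.5, 2.75]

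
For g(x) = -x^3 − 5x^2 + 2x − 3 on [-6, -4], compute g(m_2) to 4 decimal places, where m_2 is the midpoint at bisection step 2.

midpoint -5: g = -13 < 0 → [-6, -5]
midpoint -5.5: g = 1.125 > 0 → [-5.5, -5]

1.1250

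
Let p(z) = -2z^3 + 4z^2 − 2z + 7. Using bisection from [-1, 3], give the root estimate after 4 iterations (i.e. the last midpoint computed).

2.25

m = 1, p(m) = 7 (+); new bracket [1, 3]
m = 2, p(m) = 3 (+); new bracket [2, 3]
m = 2.5, p(m) = -4.25 (−); new bracket [2, 2.5]
m = 2.25, p(m) = -0.0312 (−); new bracket [2, 2.25]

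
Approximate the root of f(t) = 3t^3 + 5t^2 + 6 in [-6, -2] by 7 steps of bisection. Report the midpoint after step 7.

-2.09375

midpoint -4: f = -106 < 0 → [-4, -2]
midpoint -3: f = -30 < 0 → [-3, -2]
midpoint -2.5: f = -9.625 < 0 → [-2.5, -2]
midpoint -2.25: f = -2.8594 < 0 → [-2.25, -2]
midpoint -2.125: f = -0.209 < 0 → [-2.125, -2]
midpoint -2.0625: f = 0.9485 > 0 → [-2.125, -2.0625]
midpoint -2.09375: f = 0.3833 > 0 → [-2.125, -2.09375]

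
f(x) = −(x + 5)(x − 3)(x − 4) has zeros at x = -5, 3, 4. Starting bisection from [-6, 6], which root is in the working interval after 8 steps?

x = 0 gives f = -60, negative; keep [-6, 0]
x = -3 gives f = -84, negative; keep [-6, -3]
x = -4.5 gives f = -31.875, negative; keep [-6, -4.5]
x = -5.25 gives f = 19.0781, positive; keep [-5.25, -4.5]
x = -4.875 gives f = -8.7363, negative; keep [-5.25, -4.875]
x = -5.0625 gives f = 4.5667, positive; keep [-5.0625, -4.875]
x = -4.96875 gives f = -2.2334, negative; keep [-5.0625, -4.96875]
x = -5.015625 gives f = 1.1292, positive; keep [-5.015625, -4.96875]

-5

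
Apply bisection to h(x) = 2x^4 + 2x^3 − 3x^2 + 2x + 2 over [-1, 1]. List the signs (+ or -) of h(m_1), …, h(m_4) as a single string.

m = 0, h(m) = 2 (+); new bracket [-1, 0]
m = -0.5, h(m) = 0.125 (+); new bracket [-1, -0.5]
m = -0.75, h(m) = -1.398438 (−); new bracket [-0.75, -0.5]
m = -0.625, h(m) = -0.605 (−); new bracket [-0.625, -0.5]

++--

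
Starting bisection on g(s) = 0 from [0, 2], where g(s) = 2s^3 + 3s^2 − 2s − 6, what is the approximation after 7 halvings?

1.234375

s = 1 gives g = -3, negative; keep [1, 2]
s = 1.5 gives g = 4.5, positive; keep [1, 1.5]
s = 1.25 gives g = 0.09375, positive; keep [1, 1.25]
s = 1.125 gives g = -1.6055, negative; keep [1.125, 1.25]
s = 1.1875 gives g = -0.7954, negative; keep [1.1875, 1.25]
s = 1.21875 gives g = -0.3609, negative; keep [1.21875, 1.25]
s = 1.234375 gives g = -0.1361, negative; keep [1.234375, 1.25]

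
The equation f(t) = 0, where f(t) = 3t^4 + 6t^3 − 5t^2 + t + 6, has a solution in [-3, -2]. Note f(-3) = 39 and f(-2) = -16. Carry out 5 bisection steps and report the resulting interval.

[-2.59375, -2.5625]

t = -2.5 gives f = -4.3125, negative; keep [-3, -2.5]
t = -2.75 gives f = 12.230469, positive; keep [-2.75, -2.5]
t = -2.625 gives f = 2.83667, positive; keep [-2.625, -2.5]
t = -2.5625 gives f = -1, negative; keep [-2.625, -2.5625]
t = -2.59375 gives f = 0.8506, positive; keep [-2.59375, -2.5625]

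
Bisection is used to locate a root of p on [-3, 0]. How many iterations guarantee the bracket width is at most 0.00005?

Width after n steps is 3/2^n. Need 2^n ≥ 3/0.00005 = 60000.
2^15 = 32768 < 60000 ≤ 2^16 = 65536, so n = 16.

16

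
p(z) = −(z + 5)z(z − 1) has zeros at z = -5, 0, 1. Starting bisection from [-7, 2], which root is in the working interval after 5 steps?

midpoint -2.5: p = -21.875 < 0 → [-7, -2.5]
midpoint -4.75: p = -6.828125 < 0 → [-7, -4.75]
midpoint -5.875: p = 35.341797 > 0 → [-5.875, -4.75]
midpoint -5.3125: p = 10.4797 > 0 → [-5.3125, -4.75]
midpoint -5.03125: p = 0.9483 > 0 → [-5.03125, -4.75]

-5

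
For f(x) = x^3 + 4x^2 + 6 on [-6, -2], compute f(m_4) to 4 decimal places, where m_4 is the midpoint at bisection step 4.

1.4844

midpoint -4: f = 6 > 0 → [-6, -4]
midpoint -5: f = -19 < 0 → [-5, -4]
midpoint -4.5: f = -4.125 < 0 → [-4.5, -4]
midpoint -4.25: f = 1.4844 > 0 → [-4.5, -4.25]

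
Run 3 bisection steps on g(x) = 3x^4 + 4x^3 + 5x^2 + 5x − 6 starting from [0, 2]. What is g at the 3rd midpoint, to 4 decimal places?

3.1992

m = 1, g(m) = 11 (+); new bracket [0, 1]
m = 0.5, g(m) = -1.5625 (−); new bracket [0.5, 1]
m = 0.75, g(m) = 3.199219 (+); new bracket [0.5, 0.75]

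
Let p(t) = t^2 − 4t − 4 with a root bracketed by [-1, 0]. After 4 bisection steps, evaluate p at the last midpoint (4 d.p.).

-0.0898

t = -0.5 gives p = -1.75, negative; keep [-1, -0.5]
t = -0.75 gives p = -0.4375, negative; keep [-1, -0.75]
t = -0.875 gives p = 0.265625, positive; keep [-0.875, -0.75]
t = -0.8125 gives p = -0.0898, negative; keep [-0.875, -0.8125]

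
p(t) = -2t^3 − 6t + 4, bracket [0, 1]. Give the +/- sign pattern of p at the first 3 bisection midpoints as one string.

+--

m = 0.5, p(m) = 0.75 (+); new bracket [0.5, 1]
m = 0.75, p(m) = -1.34375 (−); new bracket [0.5, 0.75]
m = 0.625, p(m) = -0.238281 (−); new bracket [0.5, 0.625]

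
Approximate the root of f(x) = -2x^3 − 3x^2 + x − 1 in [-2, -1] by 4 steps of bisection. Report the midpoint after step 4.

-1.9375

midpoint -1.5: f = -2.5 < 0 → [-2, -1.5]
midpoint -1.75: f = -1.21875 < 0 → [-2, -1.75]
midpoint -1.875: f = -0.238281 < 0 → [-2, -1.875]
midpoint -1.9375: f = 0.3472 > 0 → [-1.9375, -1.875]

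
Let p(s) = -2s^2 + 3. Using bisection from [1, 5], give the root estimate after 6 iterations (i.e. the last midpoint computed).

1.1875

p(3) = -15 < 0, so the root lies in [1, 3]
p(2) = -5 < 0, so the root lies in [1, 2]
p(1.5) = -1.5 < 0, so the root lies in [1, 1.5]
p(1.25) = -0.125 < 0, so the root lies in [1, 1.25]
p(1.125) = 0.4688 > 0, so the root lies in [1.125, 1.25]
p(1.1875) = 0.1797 > 0, so the root lies in [1.1875, 1.25]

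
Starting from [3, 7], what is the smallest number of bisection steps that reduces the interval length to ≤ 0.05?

Width after n steps is 4/2^n. Need 2^n ≥ 4/0.05 = 80.
2^6 = 64 < 80 ≤ 2^7 = 128, so n = 7.

7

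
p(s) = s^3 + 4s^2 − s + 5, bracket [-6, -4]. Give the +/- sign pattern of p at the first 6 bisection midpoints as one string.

--++++

s = -5 gives p = -15, negative; keep [-5, -4]
s = -4.5 gives p = -0.625, negative; keep [-4.5, -4]
s = -4.25 gives p = 4.734375, positive; keep [-4.5, -4.25]
s = -4.375 gives p = 2.1973, positive; keep [-4.5, -4.375]
s = -4.4375 gives p = 0.8225, positive; keep [-4.5, -4.4375]
s = -4.46875 gives p = 0.1079, positive; keep [-4.5, -4.46875]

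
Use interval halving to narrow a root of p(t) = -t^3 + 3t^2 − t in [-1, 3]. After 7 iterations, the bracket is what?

p(1) = 1 > 0, so the root lies in [1, 3]
p(2) = 2 > 0, so the root lies in [2, 3]
p(2.5) = 0.625 > 0, so the root lies in [2.5, 3]
p(2.75) = -0.8594 < 0, so the root lies in [2.5, 2.75]
p(2.625) = -0.041 < 0, so the root lies in [2.5, 2.625]
p(2.5625) = 0.3103 > 0, so the root lies in [2.5625, 2.625]
p(2.59375) = 0.1393 > 0, so the root lies in [2.59375, 2.625]

[2.59375, 2.625]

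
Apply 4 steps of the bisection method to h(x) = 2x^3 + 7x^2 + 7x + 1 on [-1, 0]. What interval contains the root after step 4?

h(-0.5) = -1 < 0, so the root lies in [-0.5, 0]
h(-0.25) = -0.34375 < 0, so the root lies in [-0.25, 0]
h(-0.125) = 0.230469 > 0, so the root lies in [-0.25, -0.125]
h(-0.1875) = -0.0796 < 0, so the root lies in [-0.1875, -0.125]

[-0.1875, -0.125]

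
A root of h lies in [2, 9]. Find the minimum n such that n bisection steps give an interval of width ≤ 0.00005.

18

Width after n steps is 7/2^n. Need 2^n ≥ 7/0.00005 = 140000.
2^17 = 131072 < 140000 ≤ 2^18 = 262144, so n = 18.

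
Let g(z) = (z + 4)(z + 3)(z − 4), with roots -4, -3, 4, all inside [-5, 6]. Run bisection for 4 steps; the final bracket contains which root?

4

midpoint 0.5: g = -55.125 < 0 → [0.5, 6]
midpoint 3.25: g = -33.984375 < 0 → [3.25, 6]
midpoint 4.625: g = 41.103516 > 0 → [3.25, 4.625]
midpoint 3.9375: g = -3.4417 < 0 → [3.9375, 4.625]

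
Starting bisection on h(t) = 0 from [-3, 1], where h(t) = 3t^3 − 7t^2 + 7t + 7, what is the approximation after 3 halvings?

-0.5

h(-1) = -10 < 0, so the root lies in [-1, 1]
h(0) = 7 > 0, so the root lies in [-1, 0]
h(-0.5) = 1.375 > 0, so the root lies in [-1, -0.5]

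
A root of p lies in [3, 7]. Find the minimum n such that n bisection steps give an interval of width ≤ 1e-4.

16

Width after n steps is 4/2^n. Need 2^n ≥ 4/1e-4 = 40000.
2^15 = 32768 < 40000 ≤ 2^16 = 65536, so n = 16.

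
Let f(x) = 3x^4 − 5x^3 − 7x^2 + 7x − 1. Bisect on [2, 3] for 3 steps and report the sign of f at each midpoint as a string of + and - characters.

x = 2.5 gives f = 11.8125, positive; keep [2, 2.5]
x = 2.25 gives f = -0.753906, negative; keep [2.25, 2.5]
x = 2.375 gives f = 4.608154, positive; keep [2.25, 2.375]

+-+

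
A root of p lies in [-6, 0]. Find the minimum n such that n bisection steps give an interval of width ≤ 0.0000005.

Width after n steps is 6/2^n. Need 2^n ≥ 6/0.0000005 = 12000000.
2^23 = 8388608 < 12000000 ≤ 2^24 = 16777216, so n = 24.

24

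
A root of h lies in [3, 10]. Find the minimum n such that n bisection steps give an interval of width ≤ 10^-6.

23

Width after n steps is 7/2^n. Need 2^n ≥ 7/10^-6 = 7000000.
2^22 = 4194304 < 7000000 ≤ 2^23 = 8388608, so n = 23.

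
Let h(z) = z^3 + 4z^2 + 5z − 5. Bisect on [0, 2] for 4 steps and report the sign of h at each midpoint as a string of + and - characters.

+-+-

h(1) = 5 > 0, so the root lies in [0, 1]
h(0.5) = -1.375 < 0, so the root lies in [0.5, 1]
h(0.75) = 1.421875 > 0, so the root lies in [0.5, 0.75]
h(0.625) = -0.0684 < 0, so the root lies in [0.625, 0.75]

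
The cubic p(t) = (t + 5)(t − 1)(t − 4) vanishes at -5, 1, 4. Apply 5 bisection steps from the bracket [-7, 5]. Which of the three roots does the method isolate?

t = -1 gives p = 40, positive; keep [-7, -1]
t = -4 gives p = 40, positive; keep [-7, -4]
t = -5.5 gives p = -30.875, negative; keep [-5.5, -4]
t = -4.75 gives p = 12.5781, positive; keep [-5.5, -4.75]
t = -5.125 gives p = -6.9863, negative; keep [-5.125, -4.75]

-5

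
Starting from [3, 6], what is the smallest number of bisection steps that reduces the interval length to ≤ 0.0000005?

23

Width after n steps is 3/2^n. Need 2^n ≥ 3/0.0000005 = 6000000.
2^22 = 4194304 < 6000000 ≤ 2^23 = 8388608, so n = 23.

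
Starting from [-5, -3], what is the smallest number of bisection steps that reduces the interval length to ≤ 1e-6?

Width after n steps is 2/2^n. Need 2^n ≥ 2/1e-6 = 2000000.
2^20 = 1048576 < 2000000 ≤ 2^21 = 2097152, so n = 21.

21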